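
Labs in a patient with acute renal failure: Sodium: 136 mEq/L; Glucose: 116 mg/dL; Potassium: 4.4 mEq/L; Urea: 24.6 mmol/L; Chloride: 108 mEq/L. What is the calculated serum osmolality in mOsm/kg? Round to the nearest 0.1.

Calculated osmolality = 2·Na + glucose/18 + urea
= 2·136 + 116/18 + 24.6
= 272 + 6.44 + 24.60
= 303.04 mOsm/kg

303.0 mOsm/kg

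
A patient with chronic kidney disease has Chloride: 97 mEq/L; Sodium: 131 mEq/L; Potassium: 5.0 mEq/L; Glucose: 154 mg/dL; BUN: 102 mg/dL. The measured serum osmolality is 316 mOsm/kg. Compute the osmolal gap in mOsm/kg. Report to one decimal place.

Calculated osmolality = 2·Na + glucose/18 + BUN/2.8
= 2·131 + 154/18 + 102/2.8
= 262 + 8.56 + 36.43
= 306.99 mOsm/kg ≈ 307.0 mOsm/kg
Osmolar gap = measured − calculated = 316 − 307.0 = 9.0 mOsm/kg

9.0 mOsm/kg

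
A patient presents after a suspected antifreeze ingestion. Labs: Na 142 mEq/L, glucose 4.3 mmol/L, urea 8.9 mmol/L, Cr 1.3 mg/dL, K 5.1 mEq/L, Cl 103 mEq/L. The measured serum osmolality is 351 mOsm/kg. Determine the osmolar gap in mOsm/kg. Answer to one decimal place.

53.8 mOsm/kg

Calculated osmolality = 2·Na + glucose + urea
= 2·142 + 4.3 + 8.9
= 284 + 4.30 + 8.90
= 297.2 mOsm/kg ≈ 297.2 mOsm/kg
Osmolar gap = measured − calculated = 351 − 297.2 = 53.8 mOsm/kg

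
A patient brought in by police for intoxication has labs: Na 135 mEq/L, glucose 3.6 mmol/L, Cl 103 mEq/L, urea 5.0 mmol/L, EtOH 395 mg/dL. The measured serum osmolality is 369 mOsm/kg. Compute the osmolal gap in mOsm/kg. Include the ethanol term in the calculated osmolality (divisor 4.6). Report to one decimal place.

4.5 mOsm/kg

Calculated osmolality = 2·Na + glucose + urea + ethanol/4.6
= 2·135 + 3.6 + 5 + 395/4.6
= 270 + 3.60 + 5 + 85.87
= 364.47 mOsm/kg ≈ 364.5 mOsm/kg
Osmolar gap = measured − calculated = 369 − 364.5 = 4.5 mOsm/kg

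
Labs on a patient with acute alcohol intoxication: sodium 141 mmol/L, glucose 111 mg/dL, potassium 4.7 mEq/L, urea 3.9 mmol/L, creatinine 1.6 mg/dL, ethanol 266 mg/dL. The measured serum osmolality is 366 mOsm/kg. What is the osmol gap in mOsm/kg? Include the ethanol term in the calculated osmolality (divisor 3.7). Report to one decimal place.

Calculated osmolality = 2·Na + glucose/18 + urea + ethanol/3.7
= 2·141 + 111/18 + 3.9 + 266/3.7
= 282 + 6.17 + 3.90 + 71.89
= 363.96 mOsm/kg ≈ 364.0 mOsm/kg
Osmolar gap = measured − calculated = 366 − 364.0 = 2.0 mOsm/kg

2.0 mOsm/kg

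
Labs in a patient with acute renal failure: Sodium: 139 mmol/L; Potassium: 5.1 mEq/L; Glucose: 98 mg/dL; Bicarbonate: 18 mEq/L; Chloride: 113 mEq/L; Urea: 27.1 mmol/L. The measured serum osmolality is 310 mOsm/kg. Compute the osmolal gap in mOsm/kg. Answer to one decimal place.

Calculated osmolality = 2·Na + glucose/18 + urea
= 2·139 + 98/18 + 27.1
= 278 + 5.44 + 27.10
= 310.54 mOsm/kg ≈ 310.5 mOsm/kg
Osmolar gap = measured − calculated = 310 − 310.5 = -0.5 mOsm/kg

-0.5 mOsm/kg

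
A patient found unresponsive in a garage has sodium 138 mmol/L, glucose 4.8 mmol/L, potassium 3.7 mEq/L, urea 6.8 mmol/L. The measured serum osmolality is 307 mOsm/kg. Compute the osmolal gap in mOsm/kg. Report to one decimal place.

Calculated osmolality = 2·Na + glucose + urea
= 2·138 + 4.8 + 6.8
= 276 + 4.80 + 6.80
= 287.6 mOsm/kg ≈ 287.6 mOsm/kg
Osmolar gap = measured − calculated = 307 − 287.6 = 19.4 mOsm/kg

19.4 mOsm/kg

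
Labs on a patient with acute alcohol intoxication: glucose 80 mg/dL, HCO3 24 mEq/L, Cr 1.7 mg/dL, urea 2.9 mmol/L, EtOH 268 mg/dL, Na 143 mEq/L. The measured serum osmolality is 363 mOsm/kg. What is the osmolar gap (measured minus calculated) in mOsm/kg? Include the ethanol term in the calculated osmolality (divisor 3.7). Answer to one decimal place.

-2.8 mOsm/kg

Calculated osmolality = 2·Na + glucose/18 + urea + ethanol/3.7
= 2·143 + 80/18 + 2.9 + 268/3.7
= 286 + 4.44 + 2.90 + 72.43
= 365.77 mOsm/kg ≈ 365.8 mOsm/kg
Osmolar gap = measured − calculated = 363 − 365.8 = -2.8 mOsm/kg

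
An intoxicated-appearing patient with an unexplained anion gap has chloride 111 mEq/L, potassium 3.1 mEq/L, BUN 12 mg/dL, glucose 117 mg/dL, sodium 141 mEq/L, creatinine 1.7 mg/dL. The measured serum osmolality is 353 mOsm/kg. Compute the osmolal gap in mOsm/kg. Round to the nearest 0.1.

Calculated osmolality = 2·Na + glucose/18 + BUN/2.8
= 2·141 + 117/18 + 12/2.8
= 282 + 6.50 + 4.29
= 292.79 mOsm/kg ≈ 292.8 mOsm/kg
Osmolar gap = measured − calculated = 353 − 292.8 = 60.2 mOsm/kg

60.2 mOsm/kg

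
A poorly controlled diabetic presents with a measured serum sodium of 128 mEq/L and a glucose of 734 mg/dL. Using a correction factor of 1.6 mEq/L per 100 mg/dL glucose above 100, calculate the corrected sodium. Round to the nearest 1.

Corrected Na = measured Na + 1.6 · (glucose − 100)/100
= 128 + 1.6 · (734 − 100)/100
= 128 + 10.1
= 138.1 mEq/L

138 mEq/L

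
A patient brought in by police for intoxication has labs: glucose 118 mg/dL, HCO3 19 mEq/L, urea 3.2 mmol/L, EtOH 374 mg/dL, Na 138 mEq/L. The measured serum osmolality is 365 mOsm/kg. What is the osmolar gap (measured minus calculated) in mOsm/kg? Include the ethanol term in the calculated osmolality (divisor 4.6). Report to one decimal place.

-2.1 mOsm/kg

Calculated osmolality = 2·Na + glucose/18 + urea + ethanol/4.6
= 2·138 + 118/18 + 3.2 + 374/4.6
= 276 + 6.56 + 3.20 + 81.30
= 367.06 mOsm/kg ≈ 367.1 mOsm/kg
Osmolar gap = measured − calculated = 365 − 367.1 = -2.1 mOsm/kg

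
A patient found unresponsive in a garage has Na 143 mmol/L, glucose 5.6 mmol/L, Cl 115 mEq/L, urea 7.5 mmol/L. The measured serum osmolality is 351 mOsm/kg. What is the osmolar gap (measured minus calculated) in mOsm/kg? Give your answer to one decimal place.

Calculated osmolality = 2·Na + glucose + urea
= 2·143 + 5.6 + 7.5
= 286 + 5.60 + 7.50
= 299.1 mOsm/kg ≈ 299.1 mOsm/kg
Osmolar gap = measured − calculated = 351 − 299.1 = 51.9 mOsm/kg

51.9 mOsm/kg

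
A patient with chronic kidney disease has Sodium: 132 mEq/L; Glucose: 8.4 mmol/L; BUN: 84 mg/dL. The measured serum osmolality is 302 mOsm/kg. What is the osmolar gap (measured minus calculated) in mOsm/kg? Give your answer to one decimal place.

Calculated osmolality = 2·Na + glucose + BUN/2.8
= 2·132 + 8.4 + 84/2.8
= 264 + 8.40 + 30
= 302.4 mOsm/kg ≈ 302.4 mOsm/kg
Osmolar gap = measured − calculated = 302 − 302.4 = -0.4 mOsm/kg

-0.4 mOsm/kg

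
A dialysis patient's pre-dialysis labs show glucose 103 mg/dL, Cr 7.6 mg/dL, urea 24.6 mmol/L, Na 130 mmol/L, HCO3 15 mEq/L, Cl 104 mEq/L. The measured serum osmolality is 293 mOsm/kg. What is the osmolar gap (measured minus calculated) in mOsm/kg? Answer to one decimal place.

2.7 mOsm/kg

Calculated osmolality = 2·Na + glucose/18 + urea
= 2·130 + 103/18 + 24.6
= 260 + 5.72 + 24.60
= 290.32 mOsm/kg ≈ 290.3 mOsm/kg
Osmolar gap = measured − calculated = 293 − 290.3 = 2.7 mOsm/kg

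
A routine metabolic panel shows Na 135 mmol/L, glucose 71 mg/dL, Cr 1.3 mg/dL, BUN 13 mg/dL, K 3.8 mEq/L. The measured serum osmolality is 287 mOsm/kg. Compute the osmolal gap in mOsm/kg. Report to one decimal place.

Calculated osmolality = 2·Na + glucose/18 + BUN/2.8
= 2·135 + 71/18 + 13/2.8
= 270 + 3.94 + 4.64
= 278.58 mOsm/kg ≈ 278.6 mOsm/kg
Osmolar gap = measured − calculated = 287 − 278.6 = 8.4 mOsm/kg

8.4 mOsm/kg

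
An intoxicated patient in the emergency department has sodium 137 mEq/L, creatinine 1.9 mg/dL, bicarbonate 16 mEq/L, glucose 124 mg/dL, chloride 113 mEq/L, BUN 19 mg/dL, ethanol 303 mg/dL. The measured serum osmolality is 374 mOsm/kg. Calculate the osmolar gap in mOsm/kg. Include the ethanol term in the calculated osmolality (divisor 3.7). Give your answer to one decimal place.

4.4 mOsm/kg

Calculated osmolality = 2·Na + glucose/18 + BUN/2.8 + ethanol/3.7
= 2·137 + 124/18 + 19/2.8 + 303/3.7
= 274 + 6.89 + 6.79 + 81.89
= 369.57 mOsm/kg ≈ 369.6 mOsm/kg
Osmolar gap = measured − calculated = 374 − 369.6 = 4.4 mOsm/kg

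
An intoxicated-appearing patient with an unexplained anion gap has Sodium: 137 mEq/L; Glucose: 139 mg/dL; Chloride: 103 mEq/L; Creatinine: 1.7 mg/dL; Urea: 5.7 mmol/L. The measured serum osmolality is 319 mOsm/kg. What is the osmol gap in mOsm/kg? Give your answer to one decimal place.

31.6 mOsm/kg

Calculated osmolality = 2·Na + glucose/18 + urea
= 2·137 + 139/18 + 5.7
= 274 + 7.72 + 5.70
= 287.42 mOsm/kg ≈ 287.4 mOsm/kg
Osmolar gap = measured − calculated = 319 − 287.4 = 31.6 mOsm/kg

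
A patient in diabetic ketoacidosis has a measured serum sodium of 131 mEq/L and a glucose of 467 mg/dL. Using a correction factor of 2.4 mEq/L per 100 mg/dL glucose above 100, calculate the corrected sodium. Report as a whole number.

140 mEq/L

Corrected Na = measured Na + 2.4 · (glucose − 100)/100
= 131 + 2.4 · (467 − 100)/100
= 131 + 8.8
= 139.8 mEq/L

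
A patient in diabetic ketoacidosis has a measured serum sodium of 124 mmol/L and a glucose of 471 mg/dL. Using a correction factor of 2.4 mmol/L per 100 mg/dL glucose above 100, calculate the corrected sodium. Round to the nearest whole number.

133 mmol/L

Corrected Na = measured Na + 2.4 · (glucose − 100)/100
= 124 + 2.4 · (471 − 100)/100
= 124 + 8.9
= 132.9 mmol/L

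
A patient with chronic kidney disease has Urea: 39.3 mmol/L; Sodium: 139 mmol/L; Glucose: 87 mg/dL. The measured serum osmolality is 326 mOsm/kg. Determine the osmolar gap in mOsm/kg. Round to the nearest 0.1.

Calculated osmolality = 2·Na + glucose/18 + urea
= 2·139 + 87/18 + 39.3
= 278 + 4.83 + 39.30
= 322.13 mOsm/kg ≈ 322.1 mOsm/kg
Osmolar gap = measured − calculated = 326 − 322.1 = 3.9 mOsm/kg

3.9 mOsm/kg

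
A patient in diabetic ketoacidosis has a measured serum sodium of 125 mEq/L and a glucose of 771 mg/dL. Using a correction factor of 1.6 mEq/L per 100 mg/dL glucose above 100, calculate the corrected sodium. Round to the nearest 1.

Corrected Na = measured Na + 1.6 · (glucose − 100)/100
= 125 + 1.6 · (771 − 100)/100
= 125 + 10.7
= 135.7 mEq/L

136 mEq/L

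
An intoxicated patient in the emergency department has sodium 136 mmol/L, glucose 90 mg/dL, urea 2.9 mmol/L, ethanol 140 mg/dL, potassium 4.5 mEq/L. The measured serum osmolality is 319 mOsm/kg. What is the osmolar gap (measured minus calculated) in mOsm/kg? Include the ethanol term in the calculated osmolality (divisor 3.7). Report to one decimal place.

1.3 mOsm/kg

Calculated osmolality = 2·Na + glucose/18 + urea + ethanol/3.7
= 2·136 + 90/18 + 2.9 + 140/3.7
= 272 + 5 + 2.90 + 37.84
= 317.74 mOsm/kg ≈ 317.7 mOsm/kg
Osmolar gap = measured − calculated = 319 − 317.7 = 1.3 mOsm/kg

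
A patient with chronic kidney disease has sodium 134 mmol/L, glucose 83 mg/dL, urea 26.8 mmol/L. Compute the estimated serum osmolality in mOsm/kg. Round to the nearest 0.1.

Calculated osmolality = 2·Na + glucose/18 + urea
= 2·134 + 83/18 + 26.8
= 268 + 4.61 + 26.80
= 299.41 mOsm/kg

299.4 mOsm/kg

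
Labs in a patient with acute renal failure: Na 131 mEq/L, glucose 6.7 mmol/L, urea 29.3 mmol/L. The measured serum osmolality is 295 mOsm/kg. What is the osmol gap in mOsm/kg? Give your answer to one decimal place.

-3.0 mOsm/kg

Calculated osmolality = 2·Na + glucose + urea
= 2·131 + 6.7 + 29.3
= 262 + 6.70 + 29.30
= 298 mOsm/kg ≈ 298.0 mOsm/kg
Osmolar gap = measured − calculated = 295 − 298.0 = -3.0 mOsm/kg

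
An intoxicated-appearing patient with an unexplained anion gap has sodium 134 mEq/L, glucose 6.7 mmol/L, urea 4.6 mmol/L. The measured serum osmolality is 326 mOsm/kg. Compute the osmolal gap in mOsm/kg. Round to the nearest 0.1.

46.7 mOsm/kg

Calculated osmolality = 2·Na + glucose + urea
= 2·134 + 6.7 + 4.6
= 268 + 6.70 + 4.60
= 279.3 mOsm/kg ≈ 279.3 mOsm/kg
Osmolar gap = measured − calculated = 326 − 279.3 = 46.7 mOsm/kg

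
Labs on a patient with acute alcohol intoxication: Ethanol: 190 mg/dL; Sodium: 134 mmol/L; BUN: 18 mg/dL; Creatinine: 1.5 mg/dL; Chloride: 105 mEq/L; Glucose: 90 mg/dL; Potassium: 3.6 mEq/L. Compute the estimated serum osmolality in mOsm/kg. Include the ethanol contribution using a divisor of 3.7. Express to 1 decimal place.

330.8 mOsm/kg

Calculated osmolality = 2·Na + glucose/18 + BUN/2.8 + ethanol/3.7
= 2·134 + 90/18 + 18/2.8 + 190/3.7
= 268 + 5 + 6.43 + 51.35
= 330.78 mOsm/kg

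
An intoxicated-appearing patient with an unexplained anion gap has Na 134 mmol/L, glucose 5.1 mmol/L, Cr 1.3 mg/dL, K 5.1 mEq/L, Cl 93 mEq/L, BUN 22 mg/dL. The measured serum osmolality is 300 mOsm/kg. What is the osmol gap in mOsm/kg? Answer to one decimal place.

19.0 mOsm/kg

Calculated osmolality = 2·Na + glucose + BUN/2.8
= 2·134 + 5.1 + 22/2.8
= 268 + 5.10 + 7.86
= 280.96 mOsm/kg ≈ 281.0 mOsm/kg
Osmolar gap = measured − calculated = 300 − 281.0 = 19.0 mOsm/kg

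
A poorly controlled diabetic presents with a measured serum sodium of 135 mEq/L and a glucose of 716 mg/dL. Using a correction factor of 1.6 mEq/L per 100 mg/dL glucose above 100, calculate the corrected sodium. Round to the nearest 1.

145 mEq/L

Corrected Na = measured Na + 1.6 · (glucose − 100)/100
= 135 + 1.6 · (716 − 100)/100
= 135 + 9.9
= 144.9 mEq/L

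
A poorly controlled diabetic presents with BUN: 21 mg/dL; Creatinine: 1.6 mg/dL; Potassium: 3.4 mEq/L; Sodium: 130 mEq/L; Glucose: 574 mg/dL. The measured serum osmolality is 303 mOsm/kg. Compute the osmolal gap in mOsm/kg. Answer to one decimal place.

3.6 mOsm/kg

Calculated osmolality = 2·Na + glucose/18 + BUN/2.8
= 2·130 + 574/18 + 21/2.8
= 260 + 31.89 + 7.50
= 299.39 mOsm/kg ≈ 299.4 mOsm/kg
Osmolar gap = measured − calculated = 303 − 299.4 = 3.6 mOsm/kg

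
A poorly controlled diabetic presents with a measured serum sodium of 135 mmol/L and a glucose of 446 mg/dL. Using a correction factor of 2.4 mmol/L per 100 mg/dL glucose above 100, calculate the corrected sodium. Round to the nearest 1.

Corrected Na = measured Na + 2.4 · (glucose − 100)/100
= 135 + 2.4 · (446 − 100)/100
= 135 + 8.3
= 143.3 mmol/L

143 mmol/L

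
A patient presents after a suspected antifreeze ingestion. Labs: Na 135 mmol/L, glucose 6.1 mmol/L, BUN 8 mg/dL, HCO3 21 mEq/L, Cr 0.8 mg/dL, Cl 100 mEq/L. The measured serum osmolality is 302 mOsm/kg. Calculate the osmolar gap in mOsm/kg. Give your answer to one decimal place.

Calculated osmolality = 2·Na + glucose + BUN/2.8
= 2·135 + 6.1 + 8/2.8
= 270 + 6.10 + 2.86
= 278.96 mOsm/kg ≈ 279.0 mOsm/kg
Osmolar gap = measured − calculated = 302 − 279.0 = 23.0 mOsm/kg

23.0 mOsm/kg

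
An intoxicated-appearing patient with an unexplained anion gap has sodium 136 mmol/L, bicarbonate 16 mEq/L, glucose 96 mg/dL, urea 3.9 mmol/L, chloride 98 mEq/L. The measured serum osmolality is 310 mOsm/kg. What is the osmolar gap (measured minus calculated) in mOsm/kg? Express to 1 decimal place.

28.8 mOsm/kg

Calculated osmolality = 2·Na + glucose/18 + urea
= 2·136 + 96/18 + 3.9
= 272 + 5.33 + 3.90
= 281.23 mOsm/kg ≈ 281.2 mOsm/kg
Osmolar gap = measured − calculated = 310 − 281.2 = 28.8 mOsm/kg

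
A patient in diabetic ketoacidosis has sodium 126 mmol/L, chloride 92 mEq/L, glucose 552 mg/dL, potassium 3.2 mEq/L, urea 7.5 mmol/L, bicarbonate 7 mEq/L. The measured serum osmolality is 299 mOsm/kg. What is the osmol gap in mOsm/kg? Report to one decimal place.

Calculated osmolality = 2·Na + glucose/18 + urea
= 2·126 + 552/18 + 7.5
= 252 + 30.67 + 7.50
= 290.17 mOsm/kg ≈ 290.2 mOsm/kg
Osmolar gap = measured − calculated = 299 − 290.2 = 8.8 mOsm/kg

8.8 mOsm/kg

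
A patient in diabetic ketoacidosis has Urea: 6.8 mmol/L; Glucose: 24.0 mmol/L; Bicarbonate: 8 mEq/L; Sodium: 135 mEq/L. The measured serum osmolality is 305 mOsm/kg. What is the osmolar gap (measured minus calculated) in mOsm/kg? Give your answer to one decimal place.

4.2 mOsm/kg

Calculated osmolality = 2·Na + glucose + urea
= 2·135 + 24 + 6.8
= 270 + 24 + 6.80
= 300.8 mOsm/kg ≈ 300.8 mOsm/kg
Osmolar gap = measured − calculated = 305 − 300.8 = 4.2 mOsm/kg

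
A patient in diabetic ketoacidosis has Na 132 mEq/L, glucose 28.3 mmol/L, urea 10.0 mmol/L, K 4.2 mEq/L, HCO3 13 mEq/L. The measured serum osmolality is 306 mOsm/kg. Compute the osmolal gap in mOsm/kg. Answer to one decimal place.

3.7 mOsm/kg

Calculated osmolality = 2·Na + glucose + urea
= 2·132 + 28.3 + 10
= 264 + 28.30 + 10
= 302.3 mOsm/kg ≈ 302.3 mOsm/kg
Osmolar gap = measured − calculated = 306 − 302.3 = 3.7 mOsm/kg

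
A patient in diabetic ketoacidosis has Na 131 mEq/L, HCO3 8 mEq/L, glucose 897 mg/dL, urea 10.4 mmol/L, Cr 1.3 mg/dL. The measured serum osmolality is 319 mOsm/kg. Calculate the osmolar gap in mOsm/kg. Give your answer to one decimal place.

Calculated osmolality = 2·Na + glucose/18 + urea
= 2·131 + 897/18 + 10.4
= 262 + 49.83 + 10.40
= 322.23 mOsm/kg ≈ 322.2 mOsm/kg
Osmolar gap = measured − calculated = 319 − 322.2 = -3.2 mOsm/kg

-3.2 mOsm/kg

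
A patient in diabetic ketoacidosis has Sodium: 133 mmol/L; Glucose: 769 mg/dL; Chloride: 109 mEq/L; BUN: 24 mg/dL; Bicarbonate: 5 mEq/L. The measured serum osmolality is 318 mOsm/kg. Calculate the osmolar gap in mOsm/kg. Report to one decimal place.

Calculated osmolality = 2·Na + glucose/18 + BUN/2.8
= 2·133 + 769/18 + 24/2.8
= 266 + 42.72 + 8.57
= 317.29 mOsm/kg ≈ 317.3 mOsm/kg
Osmolar gap = measured − calculated = 318 − 317.3 = 0.7 mOsm/kg

0.7 mOsm/kg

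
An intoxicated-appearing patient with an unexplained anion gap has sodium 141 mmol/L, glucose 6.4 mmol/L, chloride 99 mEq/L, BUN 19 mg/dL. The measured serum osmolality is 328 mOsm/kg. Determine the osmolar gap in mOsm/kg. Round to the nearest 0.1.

Calculated osmolality = 2·Na + glucose + BUN/2.8
= 2·141 + 6.4 + 19/2.8
= 282 + 6.40 + 6.79
= 295.19 mOsm/kg ≈ 295.2 mOsm/kg
Osmolar gap = measured − calculated = 328 − 295.2 = 32.8 mOsm/kg

32.8 mOsm/kg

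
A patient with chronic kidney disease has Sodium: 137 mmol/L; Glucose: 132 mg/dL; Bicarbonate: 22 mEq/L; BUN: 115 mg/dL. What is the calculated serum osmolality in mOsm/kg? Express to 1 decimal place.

Calculated osmolality = 2·Na + glucose/18 + BUN/2.8
= 2·137 + 132/18 + 115/2.8
= 274 + 7.33 + 41.07
= 322.4 mOsm/kg

322.4 mOsm/kg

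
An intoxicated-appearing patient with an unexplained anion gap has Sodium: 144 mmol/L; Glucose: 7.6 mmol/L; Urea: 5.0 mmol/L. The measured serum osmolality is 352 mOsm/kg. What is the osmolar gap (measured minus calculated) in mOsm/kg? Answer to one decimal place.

51.4 mOsm/kg

Calculated osmolality = 2·Na + glucose + urea
= 2·144 + 7.6 + 5
= 288 + 7.60 + 5
= 300.6 mOsm/kg ≈ 300.6 mOsm/kg
Osmolar gap = measured − calculated = 352 − 300.6 = 51.4 mOsm/kg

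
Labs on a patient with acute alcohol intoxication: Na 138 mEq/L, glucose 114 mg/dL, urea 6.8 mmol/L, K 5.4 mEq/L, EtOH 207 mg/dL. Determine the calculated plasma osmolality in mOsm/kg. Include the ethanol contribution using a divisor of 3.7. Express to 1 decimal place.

Calculated osmolality = 2·Na + glucose/18 + urea + ethanol/3.7
= 2·138 + 114/18 + 6.8 + 207/3.7
= 276 + 6.33 + 6.80 + 55.95
= 345.08 mOsm/kg

345.1 mOsm/kg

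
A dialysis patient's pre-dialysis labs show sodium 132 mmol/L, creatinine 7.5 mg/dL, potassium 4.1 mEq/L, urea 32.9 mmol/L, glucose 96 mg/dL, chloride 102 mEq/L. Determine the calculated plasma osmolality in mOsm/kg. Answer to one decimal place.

Calculated osmolality = 2·Na + glucose/18 + urea
= 2·132 + 96/18 + 32.9
= 264 + 5.33 + 32.90
= 302.23 mOsm/kg

302.2 mOsm/kg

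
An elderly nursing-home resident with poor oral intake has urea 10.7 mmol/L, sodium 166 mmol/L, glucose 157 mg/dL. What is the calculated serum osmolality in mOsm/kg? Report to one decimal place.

351.4 mOsm/kg

Calculated osmolality = 2·Na + glucose/18 + urea
= 2·166 + 157/18 + 10.7
= 332 + 8.72 + 10.70
= 351.42 mOsm/kg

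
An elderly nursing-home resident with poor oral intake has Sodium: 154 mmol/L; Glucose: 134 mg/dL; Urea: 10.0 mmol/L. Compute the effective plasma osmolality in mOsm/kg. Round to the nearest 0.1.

315.4 mOsm/kg

Effective osmolality excludes urea (freely permeant across cell membranes):
2·Na + glucose/18
= 2·154 + 134/18
= 308 + 7.44
= 315.44 mOsm/kg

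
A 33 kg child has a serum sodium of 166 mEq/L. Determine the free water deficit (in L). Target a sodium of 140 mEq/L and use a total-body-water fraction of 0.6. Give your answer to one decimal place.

TBW = 0.6 · 33 = 19.8 L
Free water deficit = TBW · (Na/140 − 1)
= 19.8 · (166/140 − 1)
= 19.8 · 0.1857
= 3.68 L

3.7 L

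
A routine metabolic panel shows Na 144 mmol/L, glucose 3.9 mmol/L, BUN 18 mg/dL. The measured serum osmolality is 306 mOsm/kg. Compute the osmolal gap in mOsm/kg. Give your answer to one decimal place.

Calculated osmolality = 2·Na + glucose + BUN/2.8
= 2·144 + 3.9 + 18/2.8
= 288 + 3.90 + 6.43
= 298.33 mOsm/kg ≈ 298.3 mOsm/kg
Osmolar gap = measured − calculated = 306 − 298.3 = 7.7 mOsm/kg

7.7 mOsm/kg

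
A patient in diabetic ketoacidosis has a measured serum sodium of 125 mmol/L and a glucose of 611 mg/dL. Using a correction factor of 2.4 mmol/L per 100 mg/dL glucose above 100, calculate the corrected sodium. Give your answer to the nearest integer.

Corrected Na = measured Na + 2.4 · (glucose − 100)/100
= 125 + 2.4 · (611 − 100)/100
= 125 + 12.3
= 137.3 mmol/L

137 mmol/L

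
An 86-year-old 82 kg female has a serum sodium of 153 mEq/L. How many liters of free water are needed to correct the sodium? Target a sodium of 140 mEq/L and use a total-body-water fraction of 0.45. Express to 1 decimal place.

3.4 L

TBW = 0.45 · 82 = 36.9 L
Free water deficit = TBW · (Na/140 − 1)
= 36.9 · (153/140 − 1)
= 36.9 · 0.0929
= 3.43 L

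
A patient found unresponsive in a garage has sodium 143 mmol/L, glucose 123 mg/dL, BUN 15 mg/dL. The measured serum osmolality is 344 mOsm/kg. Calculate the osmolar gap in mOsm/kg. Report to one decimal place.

45.8 mOsm/kg

Calculated osmolality = 2·Na + glucose/18 + BUN/2.8
= 2·143 + 123/18 + 15/2.8
= 286 + 6.83 + 5.36
= 298.19 mOsm/kg ≈ 298.2 mOsm/kg
Osmolar gap = measured − calculated = 344 − 298.2 = 45.8 mOsm/kg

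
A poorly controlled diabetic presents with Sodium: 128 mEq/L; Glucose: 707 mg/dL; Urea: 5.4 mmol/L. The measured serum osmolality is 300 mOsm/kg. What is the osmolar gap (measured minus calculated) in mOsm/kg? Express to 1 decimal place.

Calculated osmolality = 2·Na + glucose/18 + urea
= 2·128 + 707/18 + 5.4
= 256 + 39.28 + 5.40
= 300.68 mOsm/kg ≈ 300.7 mOsm/kg
Osmolar gap = measured − calculated = 300 − 300.7 = -0.7 mOsm/kg

-0.7 mOsm/kg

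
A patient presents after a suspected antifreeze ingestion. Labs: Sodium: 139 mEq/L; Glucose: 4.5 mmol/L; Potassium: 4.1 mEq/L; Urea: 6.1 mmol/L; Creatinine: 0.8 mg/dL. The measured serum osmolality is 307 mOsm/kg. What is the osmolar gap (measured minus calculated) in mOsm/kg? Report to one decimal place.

Calculated osmolality = 2·Na + glucose + urea
= 2·139 + 4.5 + 6.1
= 278 + 4.50 + 6.10
= 288.6 mOsm/kg ≈ 288.6 mOsm/kg
Osmolar gap = measured − calculated = 307 − 288.6 = 18.4 mOsm/kg

18.4 mOsm/kg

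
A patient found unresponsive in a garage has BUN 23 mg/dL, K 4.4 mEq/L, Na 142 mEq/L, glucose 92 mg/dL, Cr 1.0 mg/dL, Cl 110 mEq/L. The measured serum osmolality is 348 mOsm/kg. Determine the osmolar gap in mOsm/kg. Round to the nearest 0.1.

50.7 mOsm/kg

Calculated osmolality = 2·Na + glucose/18 + BUN/2.8
= 2·142 + 92/18 + 23/2.8
= 284 + 5.11 + 8.21
= 297.32 mOsm/kg ≈ 297.3 mOsm/kg
Osmolar gap = measured − calculated = 348 − 297.3 = 50.7 mOsm/kg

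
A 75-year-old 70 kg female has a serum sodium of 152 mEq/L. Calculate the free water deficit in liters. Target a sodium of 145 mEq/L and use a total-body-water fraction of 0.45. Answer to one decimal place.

TBW = 0.45 · 70 = 31.5 L
Free water deficit = TBW · (Na/145 − 1)
= 31.5 · (152/145 − 1)
= 31.5 · 0.0483
= 1.52 L

1.5 L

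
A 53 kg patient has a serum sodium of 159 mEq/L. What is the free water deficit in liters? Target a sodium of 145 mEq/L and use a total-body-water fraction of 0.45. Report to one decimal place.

TBW = 0.45 · 53 = 23.85 L
Free water deficit = TBW · (Na/145 − 1)
= 23.85 · (159/145 − 1)
= 23.85 · 0.0966
= 2.3 L

2.3 L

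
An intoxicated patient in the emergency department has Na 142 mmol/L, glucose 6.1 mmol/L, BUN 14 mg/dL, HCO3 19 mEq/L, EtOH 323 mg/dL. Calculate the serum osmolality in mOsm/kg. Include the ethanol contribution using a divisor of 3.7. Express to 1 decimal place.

382.4 mOsm/kg

Calculated osmolality = 2·Na + glucose + BUN/2.8 + ethanol/3.7
= 2·142 + 6.1 + 14/2.8 + 323/3.7
= 284 + 6.10 + 5 + 87.30
= 382.4 mOsm/kg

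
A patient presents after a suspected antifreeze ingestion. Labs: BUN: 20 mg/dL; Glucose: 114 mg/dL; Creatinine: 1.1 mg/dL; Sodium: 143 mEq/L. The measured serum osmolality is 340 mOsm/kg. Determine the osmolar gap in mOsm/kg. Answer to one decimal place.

40.5 mOsm/kg

Calculated osmolality = 2·Na + glucose/18 + BUN/2.8
= 2·143 + 114/18 + 20/2.8
= 286 + 6.33 + 7.14
= 299.47 mOsm/kg ≈ 299.5 mOsm/kg
Osmolar gap = measured − calculated = 340 − 299.5 = 40.5 mOsm/kg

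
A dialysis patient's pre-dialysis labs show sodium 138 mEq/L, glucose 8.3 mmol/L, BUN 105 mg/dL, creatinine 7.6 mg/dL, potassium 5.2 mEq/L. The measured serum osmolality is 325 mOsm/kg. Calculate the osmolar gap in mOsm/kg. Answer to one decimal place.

Calculated osmolality = 2·Na + glucose + BUN/2.8
= 2·138 + 8.3 + 105/2.8
= 276 + 8.30 + 37.50
= 321.8 mOsm/kg ≈ 321.8 mOsm/kg
Osmolar gap = measured − calculated = 325 − 321.8 = 3.2 mOsm/kg

3.2 mOsm/kg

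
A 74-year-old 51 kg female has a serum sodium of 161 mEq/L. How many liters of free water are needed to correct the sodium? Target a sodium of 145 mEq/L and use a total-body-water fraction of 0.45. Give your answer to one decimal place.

2.5 L

TBW = 0.45 · 51 = 22.95 L
Free water deficit = TBW · (Na/145 − 1)
= 22.95 · (161/145 − 1)
= 22.95 · 0.1103
= 2.53 L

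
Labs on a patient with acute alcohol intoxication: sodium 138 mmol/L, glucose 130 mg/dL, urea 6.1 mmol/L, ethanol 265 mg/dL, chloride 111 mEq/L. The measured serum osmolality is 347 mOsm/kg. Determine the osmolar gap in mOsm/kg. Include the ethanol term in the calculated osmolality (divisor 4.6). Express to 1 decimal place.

0.1 mOsm/kg

Calculated osmolality = 2·Na + glucose/18 + urea + ethanol/4.6
= 2·138 + 130/18 + 6.1 + 265/4.6
= 276 + 7.22 + 6.10 + 57.61
= 346.93 mOsm/kg ≈ 346.9 mOsm/kg
Osmolar gap = measured − calculated = 347 − 346.9 = 0.1 mOsm/kg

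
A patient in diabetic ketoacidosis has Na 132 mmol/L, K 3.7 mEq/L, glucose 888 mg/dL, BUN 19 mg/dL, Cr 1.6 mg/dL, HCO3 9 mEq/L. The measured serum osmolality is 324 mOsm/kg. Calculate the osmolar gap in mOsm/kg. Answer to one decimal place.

3.9 mOsm/kg

Calculated osmolality = 2·Na + glucose/18 + BUN/2.8
= 2·132 + 888/18 + 19/2.8
= 264 + 49.33 + 6.79
= 320.12 mOsm/kg ≈ 320.1 mOsm/kg
Osmolar gap = measured − calculated = 324 − 320.1 = 3.9 mOsm/kg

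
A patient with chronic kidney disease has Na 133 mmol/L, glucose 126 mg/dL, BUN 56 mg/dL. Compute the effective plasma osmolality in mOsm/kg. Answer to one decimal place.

Effective osmolality excludes urea (freely permeant across cell membranes):
2·Na + glucose/18
= 2·133 + 126/18
= 266 + 7
= 273 mOsm/kg

273.0 mOsm/kg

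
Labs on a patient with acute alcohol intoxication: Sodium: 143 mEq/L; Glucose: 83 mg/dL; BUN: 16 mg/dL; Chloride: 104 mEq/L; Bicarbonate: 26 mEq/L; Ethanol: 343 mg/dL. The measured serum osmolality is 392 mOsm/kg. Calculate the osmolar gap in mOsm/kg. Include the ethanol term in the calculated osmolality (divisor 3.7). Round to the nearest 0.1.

3.0 mOsm/kg

Calculated osmolality = 2·Na + glucose/18 + BUN/2.8 + ethanol/3.7
= 2·143 + 83/18 + 16/2.8 + 343/3.7
= 286 + 4.61 + 5.71 + 92.70
= 389.02 mOsm/kg ≈ 389.0 mOsm/kg
Osmolar gap = measured − calculated = 392 − 389.0 = 3.0 mOsm/kg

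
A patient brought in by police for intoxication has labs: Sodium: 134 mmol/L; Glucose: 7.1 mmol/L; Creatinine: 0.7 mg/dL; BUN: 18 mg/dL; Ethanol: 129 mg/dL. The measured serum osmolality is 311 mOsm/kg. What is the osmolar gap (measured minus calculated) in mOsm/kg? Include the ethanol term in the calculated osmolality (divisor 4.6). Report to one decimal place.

1.4 mOsm/kg

Calculated osmolality = 2·Na + glucose + BUN/2.8 + ethanol/4.6
= 2·134 + 7.1 + 18/2.8 + 129/4.6
= 268 + 7.10 + 6.43 + 28.04
= 309.57 mOsm/kg ≈ 309.6 mOsm/kg
Osmolar gap = measured − calculated = 311 − 309.6 = 1.4 mOsm/kg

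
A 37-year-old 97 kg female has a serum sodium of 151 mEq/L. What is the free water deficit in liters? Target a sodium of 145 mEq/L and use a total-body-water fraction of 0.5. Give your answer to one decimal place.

TBW = 0.5 · 97 = 48.5 L
Free water deficit = TBW · (Na/145 − 1)
= 48.5 · (151/145 − 1)
= 48.5 · 0.0414
= 2.01 L

2.0 L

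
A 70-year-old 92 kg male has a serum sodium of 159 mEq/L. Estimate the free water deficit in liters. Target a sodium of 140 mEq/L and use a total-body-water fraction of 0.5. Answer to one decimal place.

6.2 L

TBW = 0.5 · 92 = 46 L
Free water deficit = TBW · (Na/140 − 1)
= 46 · (159/140 − 1)
= 46 · 0.1357
= 6.24 L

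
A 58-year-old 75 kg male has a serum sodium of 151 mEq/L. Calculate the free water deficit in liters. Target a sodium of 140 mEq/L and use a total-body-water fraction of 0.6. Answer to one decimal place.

3.5 L

TBW = 0.6 · 75 = 45 L
Free water deficit = TBW · (Na/140 − 1)
= 45 · (151/140 − 1)
= 45 · 0.0786
= 3.54 L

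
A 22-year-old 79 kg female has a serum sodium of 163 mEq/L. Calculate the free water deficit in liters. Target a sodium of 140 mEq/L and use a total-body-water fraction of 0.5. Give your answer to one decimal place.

TBW = 0.5 · 79 = 39.5 L
Free water deficit = TBW · (Na/140 − 1)
= 39.5 · (163/140 − 1)
= 39.5 · 0.1643
= 6.49 L

6.5 L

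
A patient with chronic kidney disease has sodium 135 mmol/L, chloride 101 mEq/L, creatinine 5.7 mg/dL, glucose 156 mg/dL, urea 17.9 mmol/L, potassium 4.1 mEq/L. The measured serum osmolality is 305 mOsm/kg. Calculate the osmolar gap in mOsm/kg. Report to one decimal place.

8.4 mOsm/kg

Calculated osmolality = 2·Na + glucose/18 + urea
= 2·135 + 156/18 + 17.9
= 270 + 8.67 + 17.90
= 296.57 mOsm/kg ≈ 296.6 mOsm/kg
Osmolar gap = measured − calculated = 305 − 296.6 = 8.4 mOsm/kg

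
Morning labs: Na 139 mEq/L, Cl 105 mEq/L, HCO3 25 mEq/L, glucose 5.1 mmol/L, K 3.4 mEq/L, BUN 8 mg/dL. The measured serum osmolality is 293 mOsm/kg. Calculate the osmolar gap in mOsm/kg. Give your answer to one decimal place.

Calculated osmolality = 2·Na + glucose + BUN/2.8
= 2·139 + 5.1 + 8/2.8
= 278 + 5.10 + 2.86
= 285.96 mOsm/kg ≈ 286.0 mOsm/kg
Osmolar gap = measured − calculated = 293 − 286.0 = 7.0 mOsm/kg

7.0 mOsm/kg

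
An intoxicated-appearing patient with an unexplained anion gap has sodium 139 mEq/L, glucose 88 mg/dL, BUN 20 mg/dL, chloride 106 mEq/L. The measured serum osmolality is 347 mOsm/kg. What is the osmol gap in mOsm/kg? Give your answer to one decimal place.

57.0 mOsm/kg

Calculated osmolality = 2·Na + glucose/18 + BUN/2.8
= 2·139 + 88/18 + 20/2.8
= 278 + 4.89 + 7.14
= 290.03 mOsm/kg ≈ 290.0 mOsm/kg
Osmolar gap = measured − calculated = 347 − 290.0 = 57.0 mOsm/kg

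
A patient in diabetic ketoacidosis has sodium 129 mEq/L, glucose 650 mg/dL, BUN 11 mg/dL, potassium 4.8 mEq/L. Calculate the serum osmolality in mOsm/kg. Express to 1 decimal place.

Calculated osmolality = 2·Na + glucose/18 + BUN/2.8
= 2·129 + 650/18 + 11/2.8
= 258 + 36.11 + 3.93
= 298.04 mOsm/kg

298.0 mOsm/kg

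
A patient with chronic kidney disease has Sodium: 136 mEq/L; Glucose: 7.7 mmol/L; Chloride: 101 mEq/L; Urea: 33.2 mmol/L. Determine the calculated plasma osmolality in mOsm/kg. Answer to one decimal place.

312.9 mOsm/kg

Calculated osmolality = 2·Na + glucose + urea
= 2·136 + 7.7 + 33.2
= 272 + 7.70 + 33.20
= 312.9 mOsm/kg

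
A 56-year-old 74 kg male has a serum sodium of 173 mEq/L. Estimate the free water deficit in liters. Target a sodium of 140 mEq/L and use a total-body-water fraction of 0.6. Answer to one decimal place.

10.5 L

TBW = 0.6 · 74 = 44.4 L
Free water deficit = TBW · (Na/140 − 1)
= 44.4 · (173/140 − 1)
= 44.4 · 0.2357
= 10.47 L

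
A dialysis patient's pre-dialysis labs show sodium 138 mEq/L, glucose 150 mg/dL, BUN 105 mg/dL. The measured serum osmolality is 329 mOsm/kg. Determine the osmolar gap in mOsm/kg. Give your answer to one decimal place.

Calculated osmolality = 2·Na + glucose/18 + BUN/2.8
= 2·138 + 150/18 + 105/2.8
= 276 + 8.33 + 37.50
= 321.83 mOsm/kg ≈ 321.8 mOsm/kg
Osmolar gap = measured − calculated = 329 − 321.8 = 7.2 mOsm/kg

7.2 mOsm/kg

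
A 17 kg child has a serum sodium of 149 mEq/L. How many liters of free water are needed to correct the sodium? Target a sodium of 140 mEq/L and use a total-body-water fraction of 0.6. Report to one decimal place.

0.7 L

TBW = 0.6 · 17 = 10.2 L
Free water deficit = TBW · (Na/140 − 1)
= 10.2 · (149/140 − 1)
= 10.2 · 0.0643
= 0.66 L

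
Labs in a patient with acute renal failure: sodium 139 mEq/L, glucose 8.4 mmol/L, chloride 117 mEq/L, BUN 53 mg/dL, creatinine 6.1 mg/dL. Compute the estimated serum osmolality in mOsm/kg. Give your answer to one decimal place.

305.3 mOsm/kg

Calculated osmolality = 2·Na + glucose + BUN/2.8
= 2·139 + 8.4 + 53/2.8
= 278 + 8.40 + 18.93
= 305.33 mOsm/kg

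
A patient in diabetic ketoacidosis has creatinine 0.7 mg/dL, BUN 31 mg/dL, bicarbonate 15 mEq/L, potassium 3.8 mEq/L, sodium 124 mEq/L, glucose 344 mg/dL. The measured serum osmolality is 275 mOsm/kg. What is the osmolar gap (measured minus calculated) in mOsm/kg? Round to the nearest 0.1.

Calculated osmolality = 2·Na + glucose/18 + BUN/2.8
= 2·124 + 344/18 + 31/2.8
= 248 + 19.11 + 11.07
= 278.18 mOsm/kg ≈ 278.2 mOsm/kg
Osmolar gap = measured − calculated = 275 − 278.2 = -3.2 mOsm/kg

-3.2 mOsm/kg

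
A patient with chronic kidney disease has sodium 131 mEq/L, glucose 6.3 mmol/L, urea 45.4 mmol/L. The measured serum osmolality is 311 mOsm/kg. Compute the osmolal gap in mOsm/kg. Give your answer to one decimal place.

-2.7 mOsm/kg

Calculated osmolality = 2·Na + glucose + urea
= 2·131 + 6.3 + 45.4
= 262 + 6.30 + 45.40
= 313.7 mOsm/kg ≈ 313.7 mOsm/kg
Osmolar gap = measured − calculated = 311 − 313.7 = -2.7 mOsm/kg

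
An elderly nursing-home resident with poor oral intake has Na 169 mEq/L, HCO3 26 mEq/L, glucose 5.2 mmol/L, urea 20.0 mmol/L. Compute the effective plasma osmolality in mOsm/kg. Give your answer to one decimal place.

343.2 mOsm/kg

Effective osmolality excludes urea (freely permeant across cell membranes):
2·Na + glucose
= 2·169 + 5.2
= 338 + 5.2
= 343.2 mOsm/kg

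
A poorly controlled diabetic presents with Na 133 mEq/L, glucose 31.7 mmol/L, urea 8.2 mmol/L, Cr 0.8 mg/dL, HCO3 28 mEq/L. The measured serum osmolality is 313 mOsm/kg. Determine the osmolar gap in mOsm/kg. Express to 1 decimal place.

Calculated osmolality = 2·Na + glucose + urea
= 2·133 + 31.7 + 8.2
= 266 + 31.70 + 8.20
= 305.9 mOsm/kg ≈ 305.9 mOsm/kg
Osmolar gap = measured − calculated = 313 − 305.9 = 7.1 mOsm/kg

7.1 mOsm/kg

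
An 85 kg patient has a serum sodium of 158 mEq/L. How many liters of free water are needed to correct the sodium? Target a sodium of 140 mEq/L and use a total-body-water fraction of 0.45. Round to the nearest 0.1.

TBW = 0.45 · 85 = 38.25 L
Free water deficit = TBW · (Na/140 − 1)
= 38.25 · (158/140 − 1)
= 38.25 · 0.1286
= 4.92 L

4.9 L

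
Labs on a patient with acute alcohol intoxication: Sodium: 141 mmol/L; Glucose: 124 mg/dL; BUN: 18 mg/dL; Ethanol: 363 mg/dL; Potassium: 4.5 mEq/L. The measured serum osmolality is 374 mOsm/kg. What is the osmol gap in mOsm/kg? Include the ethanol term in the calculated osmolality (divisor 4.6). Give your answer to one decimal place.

-0.2 mOsm/kg

Calculated osmolality = 2·Na + glucose/18 + BUN/2.8 + ethanol/4.6
= 2·141 + 124/18 + 18/2.8 + 363/4.6
= 282 + 6.89 + 6.43 + 78.91
= 374.23 mOsm/kg ≈ 374.2 mOsm/kg
Osmolar gap = measured − calculated = 374 − 374.2 = -0.2 mOsm/kg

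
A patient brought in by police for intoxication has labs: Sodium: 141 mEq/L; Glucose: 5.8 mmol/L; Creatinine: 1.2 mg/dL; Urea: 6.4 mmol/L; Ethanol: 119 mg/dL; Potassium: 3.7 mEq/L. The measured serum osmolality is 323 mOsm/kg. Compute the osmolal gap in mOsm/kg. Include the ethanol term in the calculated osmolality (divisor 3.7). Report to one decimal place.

Calculated osmolality = 2·Na + glucose + urea + ethanol/3.7
= 2·141 + 5.8 + 6.4 + 119/3.7
= 282 + 5.80 + 6.40 + 32.16
= 326.36 mOsm/kg ≈ 326.4 mOsm/kg
Osmolar gap = measured − calculated = 323 − 326.4 = -3.4 mOsm/kg

-3.4 mOsm/kg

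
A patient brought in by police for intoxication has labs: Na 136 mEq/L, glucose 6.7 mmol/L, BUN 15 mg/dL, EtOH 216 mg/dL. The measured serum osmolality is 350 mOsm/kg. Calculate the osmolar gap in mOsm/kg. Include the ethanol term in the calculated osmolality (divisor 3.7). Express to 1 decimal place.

Calculated osmolality = 2·Na + glucose + BUN/2.8 + ethanol/3.7
= 2·136 + 6.7 + 15/2.8 + 216/3.7
= 272 + 6.70 + 5.36 + 58.38
= 342.44 mOsm/kg ≈ 342.4 mOsm/kg
Osmolar gap = measured − calculated = 350 − 342.4 = 7.6 mOsm/kg

7.6 mOsm/kg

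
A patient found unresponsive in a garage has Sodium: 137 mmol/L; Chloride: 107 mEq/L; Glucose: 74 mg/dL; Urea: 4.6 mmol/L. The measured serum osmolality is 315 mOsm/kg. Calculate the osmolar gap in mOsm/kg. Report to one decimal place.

32.3 mOsm/kg

Calculated osmolality = 2·Na + glucose/18 + urea
= 2·137 + 74/18 + 4.6
= 274 + 4.11 + 4.60
= 282.71 mOsm/kg ≈ 282.7 mOsm/kg
Osmolar gap = measured − calculated = 315 − 282.7 = 32.3 mOsm/kg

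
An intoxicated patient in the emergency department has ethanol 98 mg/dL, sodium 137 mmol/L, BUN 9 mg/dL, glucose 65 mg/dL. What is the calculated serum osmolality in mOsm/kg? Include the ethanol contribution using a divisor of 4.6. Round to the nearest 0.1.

302.1 mOsm/kg

Calculated osmolality = 2·Na + glucose/18 + BUN/2.8 + ethanol/4.6
= 2·137 + 65/18 + 9/2.8 + 98/4.6
= 274 + 3.61 + 3.21 + 21.30
= 302.12 mOsm/kg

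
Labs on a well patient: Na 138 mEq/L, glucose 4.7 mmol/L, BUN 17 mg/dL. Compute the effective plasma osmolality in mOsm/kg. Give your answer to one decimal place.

280.7 mOsm/kg

Effective osmolality excludes urea (freely permeant across cell membranes):
2·Na + glucose
= 2·138 + 4.7
= 276 + 4.7
= 280.7 mOsm/kg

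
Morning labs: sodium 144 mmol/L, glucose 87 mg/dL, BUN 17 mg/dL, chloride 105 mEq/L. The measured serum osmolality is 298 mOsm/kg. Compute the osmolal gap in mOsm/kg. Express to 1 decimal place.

Calculated osmolality = 2·Na + glucose/18 + BUN/2.8
= 2·144 + 87/18 + 17/2.8
= 288 + 4.83 + 6.07
= 298.9 mOsm/kg ≈ 298.9 mOsm/kg
Osmolar gap = measured − calculated = 298 − 298.9 = -0.9 mOsm/kg

-0.9 mOsm/kg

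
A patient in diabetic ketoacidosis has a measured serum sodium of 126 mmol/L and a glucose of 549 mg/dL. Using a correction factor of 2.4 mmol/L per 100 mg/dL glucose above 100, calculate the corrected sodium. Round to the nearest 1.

137 mmol/L

Corrected Na = measured Na + 2.4 · (glucose − 100)/100
= 126 + 2.4 · (549 − 100)/100
= 126 + 10.8
= 136.8 mmol/L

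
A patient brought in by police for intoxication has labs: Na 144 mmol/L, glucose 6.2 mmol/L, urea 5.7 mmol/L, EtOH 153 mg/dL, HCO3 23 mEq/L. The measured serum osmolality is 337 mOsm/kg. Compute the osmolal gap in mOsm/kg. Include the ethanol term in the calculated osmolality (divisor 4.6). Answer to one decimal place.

3.8 mOsm/kg

Calculated osmolality = 2·Na + glucose + urea + ethanol/4.6
= 2·144 + 6.2 + 5.7 + 153/4.6
= 288 + 6.20 + 5.70 + 33.26
= 333.16 mOsm/kg ≈ 333.2 mOsm/kg
Osmolar gap = measured − calculated = 337 − 333.2 = 3.8 mOsm/kg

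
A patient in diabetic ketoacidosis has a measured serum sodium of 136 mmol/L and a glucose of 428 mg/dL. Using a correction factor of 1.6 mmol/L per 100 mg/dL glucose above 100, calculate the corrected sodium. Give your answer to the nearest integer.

Corrected Na = measured Na + 1.6 · (glucose − 100)/100
= 136 + 1.6 · (428 − 100)/100
= 136 + 5.2
= 141.2 mmol/L

141 mmol/L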